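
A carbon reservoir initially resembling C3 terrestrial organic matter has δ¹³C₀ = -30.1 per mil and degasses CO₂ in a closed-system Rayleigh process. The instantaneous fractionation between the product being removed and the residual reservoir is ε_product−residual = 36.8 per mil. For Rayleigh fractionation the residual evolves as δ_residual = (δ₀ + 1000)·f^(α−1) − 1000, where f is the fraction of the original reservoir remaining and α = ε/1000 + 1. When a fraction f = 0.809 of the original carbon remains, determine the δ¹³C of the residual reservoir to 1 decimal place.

-37.6 per mil

Rayleigh residual: δ_res = (δ₀ + 1000)·f^(α−1) − 1000
α = ε/1000 + 1 = 1.03680, so α − 1 = 0.03680
f^(α−1) = 0.809^(0.03680) = 0.992230
δ_res = (-30.1 + 1000) × 0.992230 − 1000 = 962.364 − 1000 = -37.64 per mil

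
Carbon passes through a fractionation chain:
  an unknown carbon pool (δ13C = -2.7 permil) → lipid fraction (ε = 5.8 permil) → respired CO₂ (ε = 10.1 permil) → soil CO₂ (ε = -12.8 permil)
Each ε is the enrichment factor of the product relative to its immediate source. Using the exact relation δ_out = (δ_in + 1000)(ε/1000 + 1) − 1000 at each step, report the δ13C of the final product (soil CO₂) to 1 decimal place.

0.2 permil

step 1: δ = (-2.70 + 1000)·(5.8/1000 + 1) − 1000 = 3.08 permil
step 2: δ = (3.08 + 1000)·(10.1/1000 + 1) − 1000 = 13.22 permil
step 3: δ = (13.22 + 1000)·(-12.8/1000 + 1) − 1000 = 0.25 permil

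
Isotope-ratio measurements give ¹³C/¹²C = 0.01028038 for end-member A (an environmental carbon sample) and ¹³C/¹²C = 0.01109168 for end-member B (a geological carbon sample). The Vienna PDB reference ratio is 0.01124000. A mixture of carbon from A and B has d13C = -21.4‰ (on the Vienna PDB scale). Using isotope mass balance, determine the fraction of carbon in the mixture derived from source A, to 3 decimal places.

δ_A = (0.01028038/0.01124000 − 1)×1000 = (0.914625 − 1)×1000 = -85.375‰
δ_B = (0.01109168/0.01124000 − 1)×1000 = (0.986804 − 1)×1000 = -13.196‰
f_A = (δ_mix − δ_B)/(δ_A − δ_B) = (-21.4 − (-13.196))/(-85.375 − (-13.196))
f_A = -8.204 / -72.180 = 0.1137

0.114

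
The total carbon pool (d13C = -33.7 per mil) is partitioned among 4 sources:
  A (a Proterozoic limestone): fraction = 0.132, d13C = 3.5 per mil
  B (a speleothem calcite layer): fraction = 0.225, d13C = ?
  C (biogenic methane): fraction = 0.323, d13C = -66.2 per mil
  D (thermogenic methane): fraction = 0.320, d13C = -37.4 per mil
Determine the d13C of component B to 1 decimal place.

-3.6 per mil

Isotope mass balance: δ_bulk = Σ fᵢ·δᵢ.
-33.7 = 0.132×(3.5) + 0.225×δ_B + 0.323×(-66.2) + 0.320×(-37.4)
0.225·δ_B = -33.7 − (-32.889) = -0.811
δ_B = -0.811 / 0.225 = -3.61 per mil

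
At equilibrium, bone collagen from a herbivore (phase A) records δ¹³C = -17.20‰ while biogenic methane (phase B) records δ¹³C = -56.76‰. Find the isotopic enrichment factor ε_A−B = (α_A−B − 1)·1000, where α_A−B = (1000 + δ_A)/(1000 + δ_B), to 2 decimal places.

41.94‰

α_A−B = (1000 + -17.20) / (1000 + -56.76) = 982.80 / 943.24 = 1.041941
ε_A−B = (1.041941 − 1) × 1000 = 41.941‰
(The approximation ε ≈ δ_A − δ_B would give 39.56‰.)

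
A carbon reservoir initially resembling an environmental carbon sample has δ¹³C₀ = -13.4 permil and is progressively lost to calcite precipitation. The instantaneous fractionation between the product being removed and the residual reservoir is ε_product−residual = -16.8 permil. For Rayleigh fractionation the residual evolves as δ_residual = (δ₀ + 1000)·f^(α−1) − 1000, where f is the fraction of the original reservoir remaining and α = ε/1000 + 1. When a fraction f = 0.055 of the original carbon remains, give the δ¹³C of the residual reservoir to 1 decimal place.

Rayleigh residual: δ_res = (δ₀ + 1000)·f^(α−1) − 1000
α = ε/1000 + 1 = 0.98320, so α − 1 = -0.01680
f^(α−1) = 0.055^(-0.01680) = 1.049934
δ_res = (-13.4 + 1000) × 1.049934 − 1000 = 1035.865 − 1000 = 35.86 permil

35.9 permil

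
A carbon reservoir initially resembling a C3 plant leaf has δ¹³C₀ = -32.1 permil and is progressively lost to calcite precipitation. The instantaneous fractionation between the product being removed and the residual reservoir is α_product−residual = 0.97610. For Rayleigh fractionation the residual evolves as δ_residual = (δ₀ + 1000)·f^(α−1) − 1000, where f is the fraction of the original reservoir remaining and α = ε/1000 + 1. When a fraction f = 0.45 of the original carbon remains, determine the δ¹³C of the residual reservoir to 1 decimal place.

-13.5 permil

Rayleigh residual: δ_res = (δ₀ + 1000)·f^(α−1) − 1000
α − 1 = -0.02390
f^(α−1) = 0.45^(-0.02390) = 1.019268
δ_res = (-32.1 + 1000) × 1.019268 − 1000 = 986.549 − 1000 = -13.45 permil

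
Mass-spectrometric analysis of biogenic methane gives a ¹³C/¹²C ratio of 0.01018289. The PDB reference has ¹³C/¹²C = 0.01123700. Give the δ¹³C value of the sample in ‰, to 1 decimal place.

-93.8‰

δ¹³C = (R_sample / R_standard − 1) × 1000
R_sample / R_standard = 0.01018289 / 0.01123700 = 0.906193
δ¹³C = (0.906193 − 1) × 1000 = -93.81‰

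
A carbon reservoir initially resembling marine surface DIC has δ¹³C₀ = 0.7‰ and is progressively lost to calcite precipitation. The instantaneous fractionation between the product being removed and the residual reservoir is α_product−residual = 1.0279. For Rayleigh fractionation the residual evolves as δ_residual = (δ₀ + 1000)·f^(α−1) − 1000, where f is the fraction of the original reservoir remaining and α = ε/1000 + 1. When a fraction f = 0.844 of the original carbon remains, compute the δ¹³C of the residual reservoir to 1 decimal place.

Rayleigh residual: δ_res = (δ₀ + 1000)·f^(α−1) − 1000
α − 1 = 0.02790
f^(α−1) = 0.844^(0.02790) = 0.995279
δ_res = (0.7 + 1000) × 0.995279 − 1000 = 995.976 − 1000 = -4.02‰

-4.0‰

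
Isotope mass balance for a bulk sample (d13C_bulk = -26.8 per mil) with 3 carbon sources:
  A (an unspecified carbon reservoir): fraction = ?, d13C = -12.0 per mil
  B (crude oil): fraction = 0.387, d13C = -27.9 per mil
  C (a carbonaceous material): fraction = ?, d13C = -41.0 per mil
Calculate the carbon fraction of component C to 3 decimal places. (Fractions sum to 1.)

Let f_C and f_A be the unknown fractions; fractions sum to 1 so f_C + f_A = 0.613.
Mass balance: Σ fᵢ·δᵢ = δ_bulk ⇒ f_C·(-41.0) + f_A·(-12.0) = -26.8 − (-10.797) = -16.003
Substitute f_A = 0.613 − f_C:
f_C·(-41.0 − -12.0) = -16.003 − 0.613×(-12.0) = -8.647
f_C = -8.647 / -29.0 = 0.2982

0.298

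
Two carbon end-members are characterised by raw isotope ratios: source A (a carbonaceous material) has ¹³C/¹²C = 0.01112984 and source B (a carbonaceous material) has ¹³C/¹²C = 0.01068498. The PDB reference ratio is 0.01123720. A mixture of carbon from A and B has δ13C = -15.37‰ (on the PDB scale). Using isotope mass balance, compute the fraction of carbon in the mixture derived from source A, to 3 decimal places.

δ_A = (0.01112984/0.01123720 − 1)×1000 = (0.990446 − 1)×1000 = -9.554‰
δ_B = (0.01068498/0.01123720 − 1)×1000 = (0.950858 − 1)×1000 = -49.142‰
f_A = (δ_mix − δ_B)/(δ_A − δ_B) = (-15.37 − (-49.142))/(-9.554 − (-49.142))
f_A = 33.772 / 39.588 = 0.8531

0.853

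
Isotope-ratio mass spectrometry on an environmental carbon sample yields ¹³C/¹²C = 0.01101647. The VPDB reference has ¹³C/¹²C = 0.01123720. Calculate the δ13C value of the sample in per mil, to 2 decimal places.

δ13C = (R_sample / R_standard − 1) × 1000
R_sample / R_standard = 0.01101647 / 0.01123720 = 0.980357
δ13C = (0.980357 − 1) × 1000 = -19.643 per mil

-19.64 per mil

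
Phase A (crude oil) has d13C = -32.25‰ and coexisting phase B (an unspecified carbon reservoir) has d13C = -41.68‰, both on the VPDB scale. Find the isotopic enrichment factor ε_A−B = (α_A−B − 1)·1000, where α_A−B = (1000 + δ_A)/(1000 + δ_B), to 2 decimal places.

α_A−B = (1000 + -32.25) / (1000 + -41.68) = 967.75 / 958.32 = 1.009840
ε_A−B = (1.009840 − 1) × 1000 = 9.840‰
(The approximation ε ≈ δ_A − δ_B would give 9.43‰.)

9.84‰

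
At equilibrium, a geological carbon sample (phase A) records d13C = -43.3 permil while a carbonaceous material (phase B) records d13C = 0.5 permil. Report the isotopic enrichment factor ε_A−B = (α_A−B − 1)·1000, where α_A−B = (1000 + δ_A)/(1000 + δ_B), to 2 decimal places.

-43.78 permil

α_A−B = (1000 + -43.3) / (1000 + 0.5) = 956.7 / 1000.5 = 0.956222
ε_A−B = (0.956222 − 1) × 1000 = -43.778 permil
(The approximation ε ≈ δ_A − δ_B would give -43.8 permil.)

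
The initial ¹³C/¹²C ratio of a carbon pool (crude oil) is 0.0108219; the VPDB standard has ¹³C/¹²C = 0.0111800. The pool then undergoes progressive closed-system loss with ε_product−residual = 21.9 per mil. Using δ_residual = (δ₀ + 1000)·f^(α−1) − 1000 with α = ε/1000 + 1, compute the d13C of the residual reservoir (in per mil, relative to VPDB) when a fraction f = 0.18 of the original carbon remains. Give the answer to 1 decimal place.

-67.7 per mil

δ₀ = (0.0108219/0.0111800 − 1)×1000 = (0.967970 − 1)×1000 = -32.030 per mil
α − 1 = ε/1000 = 0.0219
f^(α−1) = 0.18^(0.0219) = 0.963142
δ_res = (-32.030 + 1000) × 0.963142 − 1000 = 932.292 − 1000 = -67.71 per mil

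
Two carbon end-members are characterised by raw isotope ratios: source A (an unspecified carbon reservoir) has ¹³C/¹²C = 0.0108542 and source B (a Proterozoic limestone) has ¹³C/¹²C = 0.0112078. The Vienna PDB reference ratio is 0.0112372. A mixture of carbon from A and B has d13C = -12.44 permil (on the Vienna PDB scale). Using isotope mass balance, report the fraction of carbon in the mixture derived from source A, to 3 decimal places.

δ_A = (0.0108542/0.0112372 − 1)×1000 = (0.965917 − 1)×1000 = -34.083 permil
δ_B = (0.0112078/0.0112372 − 1)×1000 = (0.997384 − 1)×1000 = -2.616 permil
f_A = (δ_mix − δ_B)/(δ_A − δ_B) = (-12.44 − (-2.616))/(-34.083 − (-2.616))
f_A = -9.824 / -31.467 = 0.3122

0.312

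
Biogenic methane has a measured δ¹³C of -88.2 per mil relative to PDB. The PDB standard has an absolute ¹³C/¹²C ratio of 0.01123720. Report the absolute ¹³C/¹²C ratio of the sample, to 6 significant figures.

R_sample = R_standard × (δ¹³C/1000 + 1)
R_sample = 0.01123720 × (-88.2/1000 + 1) = 0.01123720 × 0.911800
R_sample = 0.0102461

0.0102461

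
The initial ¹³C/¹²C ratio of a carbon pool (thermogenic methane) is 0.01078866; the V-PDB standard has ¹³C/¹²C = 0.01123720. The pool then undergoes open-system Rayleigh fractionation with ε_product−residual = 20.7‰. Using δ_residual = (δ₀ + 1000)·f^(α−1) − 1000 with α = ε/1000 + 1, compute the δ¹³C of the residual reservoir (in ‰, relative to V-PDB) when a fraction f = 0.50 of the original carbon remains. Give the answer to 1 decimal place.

-53.6‰

δ₀ = (0.01078866/0.01123720 − 1)×1000 = (0.960084 − 1)×1000 = -39.916‰
α − 1 = ε/1000 = 0.0207
f^(α−1) = 0.50^(0.0207) = 0.985754
δ_res = (-39.916 + 1000) × 0.985754 − 1000 = 946.407 − 1000 = -53.59‰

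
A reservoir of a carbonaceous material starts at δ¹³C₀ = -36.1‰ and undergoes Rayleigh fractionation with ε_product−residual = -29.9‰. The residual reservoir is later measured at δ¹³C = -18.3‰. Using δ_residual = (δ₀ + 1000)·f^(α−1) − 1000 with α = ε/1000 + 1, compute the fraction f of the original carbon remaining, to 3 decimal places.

α − 1 = ε/1000 = -0.0299
(δ_res + 1000)/(δ₀ + 1000) = (-18.3 + 1000)/(-36.1 + 1000) = 981.7/963.9 = 1.018467
f = 1.018467^(1/-0.0299) = exp(ln(1.018467)/-0.0299) = exp(0.01830/-0.0299)
f = exp(-0.6120) = 0.5423

0.542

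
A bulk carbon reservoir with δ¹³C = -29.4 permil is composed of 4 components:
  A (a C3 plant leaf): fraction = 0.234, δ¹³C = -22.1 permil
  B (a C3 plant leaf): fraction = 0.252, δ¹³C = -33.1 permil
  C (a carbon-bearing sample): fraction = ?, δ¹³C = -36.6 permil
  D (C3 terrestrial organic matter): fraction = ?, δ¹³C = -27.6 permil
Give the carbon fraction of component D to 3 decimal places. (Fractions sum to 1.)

0.325

Let f_D and f_C be the unknown fractions; fractions sum to 1 so f_D + f_C = 0.514.
Mass balance: Σ fᵢ·δᵢ = δ_bulk ⇒ f_D·(-27.6) + f_C·(-36.6) = -29.4 − (-13.513) = -15.887
Substitute f_C = 0.514 − f_D:
f_D·(-27.6 − -36.6) = -15.887 − 0.514×(-36.6) = 2.925
f_D = 2.925 / 9.0 = 0.3250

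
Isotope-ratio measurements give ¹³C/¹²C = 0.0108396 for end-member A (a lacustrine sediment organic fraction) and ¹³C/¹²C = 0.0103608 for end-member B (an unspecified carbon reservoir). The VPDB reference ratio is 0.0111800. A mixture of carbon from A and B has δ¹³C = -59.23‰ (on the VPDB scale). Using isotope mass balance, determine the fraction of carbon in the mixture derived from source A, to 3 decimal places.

0.328

δ_A = (0.0108396/0.0111800 − 1)×1000 = (0.969553 − 1)×1000 = -30.447‰
δ_B = (0.0103608/0.0111800 − 1)×1000 = (0.926726 − 1)×1000 = -73.274‰
f_A = (δ_mix − δ_B)/(δ_A − δ_B) = (-59.23 − (-73.274))/(-30.447 − (-73.274))
f_A = 14.044 / 42.826 = 0.3279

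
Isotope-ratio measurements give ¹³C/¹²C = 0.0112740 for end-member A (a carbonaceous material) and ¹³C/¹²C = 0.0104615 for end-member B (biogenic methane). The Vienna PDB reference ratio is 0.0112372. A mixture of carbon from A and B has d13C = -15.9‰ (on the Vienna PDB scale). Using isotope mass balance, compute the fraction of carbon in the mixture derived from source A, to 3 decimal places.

0.735

δ_A = (0.0112740/0.0112372 − 1)×1000 = (1.003275 − 1)×1000 = 3.275‰
δ_B = (0.0104615/0.0112372 − 1)×1000 = (0.930970 − 1)×1000 = -69.030‰
f_A = (δ_mix − δ_B)/(δ_A − δ_B) = (-15.9 − (-69.030))/(3.275 − (-69.030))
f_A = 53.130 / 72.304 = 0.7348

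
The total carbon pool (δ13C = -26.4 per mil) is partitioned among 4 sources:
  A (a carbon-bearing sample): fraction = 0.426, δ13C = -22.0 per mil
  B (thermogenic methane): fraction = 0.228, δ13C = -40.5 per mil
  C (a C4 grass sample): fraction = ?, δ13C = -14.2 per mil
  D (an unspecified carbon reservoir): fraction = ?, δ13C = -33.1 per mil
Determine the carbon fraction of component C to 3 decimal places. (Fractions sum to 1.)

Let f_C and f_D be the unknown fractions; fractions sum to 1 so f_C + f_D = 0.346.
Mass balance: Σ fᵢ·δᵢ = δ_bulk ⇒ f_C·(-14.2) + f_D·(-33.1) = -26.4 − (-18.606) = -7.794
Substitute f_D = 0.346 − f_C:
f_C·(-14.2 − -33.1) = -7.794 − 0.346×(-33.1) = 3.659
f_C = 3.659 / 18.9 = 0.1936

0.194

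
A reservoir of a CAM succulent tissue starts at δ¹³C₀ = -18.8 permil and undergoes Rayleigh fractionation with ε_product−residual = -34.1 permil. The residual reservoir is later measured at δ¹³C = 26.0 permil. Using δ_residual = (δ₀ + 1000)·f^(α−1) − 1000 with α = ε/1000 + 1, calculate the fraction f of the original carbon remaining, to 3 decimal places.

α − 1 = ε/1000 = -0.0341
(δ_res + 1000)/(δ₀ + 1000) = (26.0 + 1000)/(-18.8 + 1000) = 1026.0/981.2 = 1.045658
f = 1.045658^(1/-0.0341) = exp(ln(1.045658)/-0.0341) = exp(0.04465/-0.0341)
f = exp(-1.3093) = 0.2700

0.270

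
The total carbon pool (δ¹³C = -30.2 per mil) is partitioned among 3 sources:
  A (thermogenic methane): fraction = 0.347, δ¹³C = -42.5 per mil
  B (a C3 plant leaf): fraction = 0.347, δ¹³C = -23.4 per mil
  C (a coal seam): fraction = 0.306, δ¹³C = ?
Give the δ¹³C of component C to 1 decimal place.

-24.0 per mil

Isotope mass balance: δ_bulk = Σ fᵢ·δᵢ.
-30.2 = 0.347×(-42.5) + 0.347×(-23.4) + 0.306×δ_C
0.306·δ_C = -30.2 − (-22.867) = -7.333
δ_C = -7.333 / 0.306 = -23.96 per mil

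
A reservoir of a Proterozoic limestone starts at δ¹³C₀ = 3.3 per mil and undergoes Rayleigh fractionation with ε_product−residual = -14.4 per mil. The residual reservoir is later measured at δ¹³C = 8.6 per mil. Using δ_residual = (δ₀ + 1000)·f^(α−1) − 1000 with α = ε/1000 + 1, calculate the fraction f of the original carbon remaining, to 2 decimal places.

α − 1 = ε/1000 = -0.0144
(δ_res + 1000)/(δ₀ + 1000) = (8.6 + 1000)/(3.3 + 1000) = 1008.6/1003.3 = 1.005283
f = 1.005283^(1/-0.0144) = exp(ln(1.005283)/-0.0144) = exp(0.00527/-0.0144)
f = exp(-0.3659) = 0.6936

0.69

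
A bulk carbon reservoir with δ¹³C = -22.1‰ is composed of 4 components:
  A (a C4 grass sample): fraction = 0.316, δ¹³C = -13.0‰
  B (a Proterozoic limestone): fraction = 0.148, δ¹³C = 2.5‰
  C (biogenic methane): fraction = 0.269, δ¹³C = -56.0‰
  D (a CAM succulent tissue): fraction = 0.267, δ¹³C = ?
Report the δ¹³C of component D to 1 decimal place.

-12.4‰

Isotope mass balance: δ_bulk = Σ fᵢ·δᵢ.
-22.1 = 0.316×(-13.0) + 0.148×(2.5) + 0.269×(-56.0) + 0.267×δ_D
0.267·δ_D = -22.1 − (-18.802) = -3.298
δ_D = -3.298 / 0.267 = -12.35‰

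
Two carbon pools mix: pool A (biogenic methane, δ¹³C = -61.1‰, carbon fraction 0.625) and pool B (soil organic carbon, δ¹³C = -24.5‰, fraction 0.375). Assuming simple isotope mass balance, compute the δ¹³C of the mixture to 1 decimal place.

δ_mix = f_A·δ_A + f_B·δ_B
δ_mix = 0.625 × (-61.1) + 0.375 × (-24.5)
δ_mix = -38.19 + -9.19 = -47.38‰

-47.4‰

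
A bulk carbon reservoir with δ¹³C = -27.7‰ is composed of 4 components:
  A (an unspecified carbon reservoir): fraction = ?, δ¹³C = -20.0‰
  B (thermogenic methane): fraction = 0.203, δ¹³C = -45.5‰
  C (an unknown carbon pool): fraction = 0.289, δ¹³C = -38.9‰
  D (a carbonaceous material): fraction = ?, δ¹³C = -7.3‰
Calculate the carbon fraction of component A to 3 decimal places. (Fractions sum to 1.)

Let f_A and f_D be the unknown fractions; fractions sum to 1 so f_A + f_D = 0.508.
Mass balance: Σ fᵢ·δᵢ = δ_bulk ⇒ f_A·(-20.0) + f_D·(-7.3) = -27.7 − (-20.479) = -7.221
Substitute f_D = 0.508 − f_A:
f_A·(-20.0 − -7.3) = -7.221 − 0.508×(-7.3) = -3.513
f_A = -3.513 / -12.7 = 0.2766

0.277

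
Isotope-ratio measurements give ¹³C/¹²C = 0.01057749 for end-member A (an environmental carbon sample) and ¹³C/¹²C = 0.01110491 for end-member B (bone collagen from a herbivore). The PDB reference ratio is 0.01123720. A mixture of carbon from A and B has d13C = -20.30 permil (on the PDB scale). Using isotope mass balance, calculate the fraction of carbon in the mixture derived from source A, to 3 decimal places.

δ_A = (0.01057749/0.01123720 − 1)×1000 = (0.941292 − 1)×1000 = -58.708 permil
δ_B = (0.01110491/0.01123720 − 1)×1000 = (0.988227 − 1)×1000 = -11.773 permil
f_A = (δ_mix − δ_B)/(δ_A − δ_B) = (-20.30 − (-11.773))/(-58.708 − (-11.773))
f_A = -8.527 / -46.935 = 0.1817

0.182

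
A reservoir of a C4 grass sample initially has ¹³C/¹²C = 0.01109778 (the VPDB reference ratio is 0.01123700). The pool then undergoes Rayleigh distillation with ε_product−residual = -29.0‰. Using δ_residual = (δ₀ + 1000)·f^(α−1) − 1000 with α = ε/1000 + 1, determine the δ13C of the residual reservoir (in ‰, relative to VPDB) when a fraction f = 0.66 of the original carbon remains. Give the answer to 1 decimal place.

-0.4‰

δ₀ = (0.01109778/0.01123700 − 1)×1000 = (0.987611 − 1)×1000 = -12.389‰
α − 1 = ε/1000 = -0.0290
f^(α−1) = 0.66^(-0.0290) = 1.012123
δ_res = (-12.389 + 1000) × 1.012123 − 1000 = 999.583 − 1000 = -0.42‰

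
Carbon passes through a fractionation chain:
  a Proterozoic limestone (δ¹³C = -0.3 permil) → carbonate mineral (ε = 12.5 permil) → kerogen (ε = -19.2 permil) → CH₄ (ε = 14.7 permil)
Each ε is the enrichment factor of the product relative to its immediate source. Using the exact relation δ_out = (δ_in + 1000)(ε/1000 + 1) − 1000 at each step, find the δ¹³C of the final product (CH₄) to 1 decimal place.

7.4 permil

step 1: δ = (-0.30 + 1000)·(12.5/1000 + 1) − 1000 = 12.20 permil
step 2: δ = (12.20 + 1000)·(-19.2/1000 + 1) − 1000 = -7.24 permil
step 3: δ = (-7.24 + 1000)·(14.7/1000 + 1) − 1000 = 7.36 permil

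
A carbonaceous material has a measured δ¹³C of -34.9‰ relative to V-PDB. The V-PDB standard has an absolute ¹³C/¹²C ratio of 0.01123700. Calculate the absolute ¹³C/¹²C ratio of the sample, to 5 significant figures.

R_sample = R_standard × (δ¹³C/1000 + 1)
R_sample = 0.01123700 × (-34.9/1000 + 1) = 0.01123700 × 0.965100
R_sample = 0.0108448

0.010845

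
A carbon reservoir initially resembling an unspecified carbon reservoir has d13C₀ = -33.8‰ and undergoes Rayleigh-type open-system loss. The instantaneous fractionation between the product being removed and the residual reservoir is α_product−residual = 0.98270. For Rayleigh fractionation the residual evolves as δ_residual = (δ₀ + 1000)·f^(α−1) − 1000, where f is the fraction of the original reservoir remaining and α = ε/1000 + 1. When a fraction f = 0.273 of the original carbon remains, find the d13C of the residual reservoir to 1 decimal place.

Rayleigh residual: δ_res = (δ₀ + 1000)·f^(α−1) − 1000
α − 1 = -0.01730
f^(α−1) = 0.273^(-0.01730) = 1.022714
δ_res = (-33.8 + 1000) × 1.022714 − 1000 = 988.147 − 1000 = -11.85‰

-11.9‰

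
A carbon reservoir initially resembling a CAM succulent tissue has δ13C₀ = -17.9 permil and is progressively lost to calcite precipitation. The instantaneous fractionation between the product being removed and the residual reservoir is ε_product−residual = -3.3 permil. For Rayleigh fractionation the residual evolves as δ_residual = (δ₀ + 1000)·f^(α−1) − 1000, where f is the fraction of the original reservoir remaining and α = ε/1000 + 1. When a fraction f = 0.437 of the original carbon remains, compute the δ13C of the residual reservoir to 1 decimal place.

Rayleigh residual: δ_res = (δ₀ + 1000)·f^(α−1) − 1000
α = ε/1000 + 1 = 0.99670, so α − 1 = -0.00330
f^(α−1) = 0.437^(-0.00330) = 1.002736
δ_res = (-17.9 + 1000) × 1.002736 − 1000 = 984.787 − 1000 = -15.21 permil

-15.2 permil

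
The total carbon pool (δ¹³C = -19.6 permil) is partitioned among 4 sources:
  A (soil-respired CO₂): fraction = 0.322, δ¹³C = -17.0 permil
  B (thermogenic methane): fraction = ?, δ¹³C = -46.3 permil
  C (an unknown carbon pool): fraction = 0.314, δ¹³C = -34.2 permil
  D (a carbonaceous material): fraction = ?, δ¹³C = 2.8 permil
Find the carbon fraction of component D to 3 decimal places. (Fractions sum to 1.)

0.274

Let f_D and f_B be the unknown fractions; fractions sum to 1 so f_D + f_B = 0.364.
Mass balance: Σ fᵢ·δᵢ = δ_bulk ⇒ f_D·(2.8) + f_B·(-46.3) = -19.6 − (-16.213) = -3.387
Substitute f_B = 0.364 − f_D:
f_D·(2.8 − -46.3) = -3.387 − 0.364×(-46.3) = 13.466
f_D = 13.466 / 49.1 = 0.2743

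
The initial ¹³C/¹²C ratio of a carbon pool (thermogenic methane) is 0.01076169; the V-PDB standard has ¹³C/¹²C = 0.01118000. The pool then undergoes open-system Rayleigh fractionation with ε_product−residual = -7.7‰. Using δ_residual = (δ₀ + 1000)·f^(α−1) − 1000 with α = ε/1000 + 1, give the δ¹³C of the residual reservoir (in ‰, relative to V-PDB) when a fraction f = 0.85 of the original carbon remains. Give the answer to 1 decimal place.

-36.2‰

δ₀ = (0.01076169/0.01118000 − 1)×1000 = (0.962584 − 1)×1000 = -37.416‰
α − 1 = ε/1000 = -0.0077
f^(α−1) = 0.85^(-0.0077) = 1.001252
δ_res = (-37.416 + 1000) × 1.001252 − 1000 = 963.789 − 1000 = -36.21‰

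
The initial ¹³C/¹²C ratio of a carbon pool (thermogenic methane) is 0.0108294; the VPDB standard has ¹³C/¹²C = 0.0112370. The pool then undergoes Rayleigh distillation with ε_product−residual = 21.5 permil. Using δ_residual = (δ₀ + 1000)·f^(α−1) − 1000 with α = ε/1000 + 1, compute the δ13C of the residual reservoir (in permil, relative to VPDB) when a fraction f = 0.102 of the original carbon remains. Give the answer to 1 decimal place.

-82.4 permil

δ₀ = (0.0108294/0.0112370 − 1)×1000 = (0.963727 − 1)×1000 = -36.273 permil
α − 1 = ε/1000 = 0.0215
f^(α−1) = 0.102^(0.0215) = 0.952105
δ_res = (-36.273 + 1000) × 0.952105 − 1000 = 917.569 − 1000 = -82.43 permil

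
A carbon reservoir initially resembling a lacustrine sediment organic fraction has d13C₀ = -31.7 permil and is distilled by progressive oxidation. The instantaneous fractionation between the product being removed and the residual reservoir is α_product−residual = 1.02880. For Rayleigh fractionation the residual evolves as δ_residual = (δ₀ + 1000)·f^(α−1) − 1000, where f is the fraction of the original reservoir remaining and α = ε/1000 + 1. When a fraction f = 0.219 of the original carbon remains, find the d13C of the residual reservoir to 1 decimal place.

Rayleigh residual: δ_res = (δ₀ + 1000)·f^(α−1) − 1000
α − 1 = 0.02880
f^(α−1) = 0.219^(0.02880) = 0.957205
δ_res = (-31.7 + 1000) × 0.957205 − 1000 = 926.861 − 1000 = -73.14 permil

-73.1 permil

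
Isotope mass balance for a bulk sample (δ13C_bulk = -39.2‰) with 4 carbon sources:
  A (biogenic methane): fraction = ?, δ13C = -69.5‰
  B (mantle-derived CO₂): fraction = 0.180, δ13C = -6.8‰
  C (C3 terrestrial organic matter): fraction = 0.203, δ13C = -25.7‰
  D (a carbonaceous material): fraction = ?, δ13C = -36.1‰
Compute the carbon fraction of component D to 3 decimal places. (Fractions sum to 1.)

0.303

Let f_D and f_A be the unknown fractions; fractions sum to 1 so f_D + f_A = 0.617.
Mass balance: Σ fᵢ·δᵢ = δ_bulk ⇒ f_D·(-36.1) + f_A·(-69.5) = -39.2 − (-6.441) = -32.759
Substitute f_A = 0.617 − f_D:
f_D·(-36.1 − -69.5) = -32.759 − 0.617×(-69.5) = 10.123
f_D = 10.123 / 33.4 = 0.3031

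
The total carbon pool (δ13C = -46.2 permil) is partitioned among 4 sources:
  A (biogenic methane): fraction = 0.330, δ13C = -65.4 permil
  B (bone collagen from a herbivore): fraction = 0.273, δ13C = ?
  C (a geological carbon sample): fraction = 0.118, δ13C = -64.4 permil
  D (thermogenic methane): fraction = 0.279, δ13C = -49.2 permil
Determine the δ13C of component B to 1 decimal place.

-12.1 permil

Isotope mass balance: δ_bulk = Σ fᵢ·δᵢ.
-46.2 = 0.330×(-65.4) + 0.273×δ_B + 0.118×(-64.4) + 0.279×(-49.2)
0.273·δ_B = -46.2 − (-42.908) = -3.292
δ_B = -3.292 / 0.273 = -12.06 permil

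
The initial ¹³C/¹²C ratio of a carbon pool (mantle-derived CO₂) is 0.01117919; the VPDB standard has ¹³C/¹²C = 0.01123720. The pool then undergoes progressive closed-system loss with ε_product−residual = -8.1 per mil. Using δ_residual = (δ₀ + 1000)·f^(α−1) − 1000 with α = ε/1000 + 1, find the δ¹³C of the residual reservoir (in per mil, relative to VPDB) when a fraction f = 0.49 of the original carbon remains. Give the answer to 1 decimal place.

δ₀ = (0.01117919/0.01123720 − 1)×1000 = (0.994838 − 1)×1000 = -5.162 per mil
α − 1 = ε/1000 = -0.0081
f^(α−1) = 0.49^(-0.0081) = 1.005795
δ_res = (-5.162 + 1000) × 1.005795 − 1000 = 1000.603 − 1000 = 0.60 per mil

0.6 per mil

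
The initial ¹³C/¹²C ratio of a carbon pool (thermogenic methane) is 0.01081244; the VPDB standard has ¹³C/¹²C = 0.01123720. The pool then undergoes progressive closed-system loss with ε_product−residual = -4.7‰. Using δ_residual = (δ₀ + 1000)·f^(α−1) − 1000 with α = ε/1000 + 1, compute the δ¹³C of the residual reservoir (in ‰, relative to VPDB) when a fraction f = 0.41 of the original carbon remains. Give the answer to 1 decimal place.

δ₀ = (0.01081244/0.01123720 − 1)×1000 = (0.962201 − 1)×1000 = -37.799‰
α − 1 = ε/1000 = -0.0047
f^(α−1) = 0.41^(-0.0047) = 1.004199
δ_res = (-37.799 + 1000) × 1.004199 − 1000 = 966.241 − 1000 = -33.76‰

-33.8‰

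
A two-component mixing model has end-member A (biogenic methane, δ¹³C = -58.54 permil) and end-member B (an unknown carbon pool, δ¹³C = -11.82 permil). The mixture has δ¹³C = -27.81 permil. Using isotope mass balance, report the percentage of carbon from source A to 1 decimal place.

34.2%

δ_mix = f_A·δ_A + (1 − f_A)·δ_B  ⇒  f_A = (δ_mix − δ_B)/(δ_A − δ_B)
f_A = (-27.81 − (-11.82)) / (-58.54 − (-11.82))
f_A = -15.99 / -46.72 = 0.3423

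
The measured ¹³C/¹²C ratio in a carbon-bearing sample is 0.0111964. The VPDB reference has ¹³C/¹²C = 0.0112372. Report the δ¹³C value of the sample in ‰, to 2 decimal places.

-3.63‰

δ¹³C = (R_sample / R_standard − 1) × 1000
R_sample / R_standard = 0.0111964 / 0.0112372 = 0.996369
δ¹³C = (0.996369 − 1) × 1000 = -3.631‰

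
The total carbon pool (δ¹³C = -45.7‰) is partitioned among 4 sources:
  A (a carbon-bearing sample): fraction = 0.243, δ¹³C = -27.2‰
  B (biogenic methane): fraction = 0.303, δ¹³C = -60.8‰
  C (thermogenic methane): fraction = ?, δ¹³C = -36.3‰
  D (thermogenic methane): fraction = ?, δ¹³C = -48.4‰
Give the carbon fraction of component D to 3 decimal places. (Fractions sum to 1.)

0.346

Let f_D and f_C be the unknown fractions; fractions sum to 1 so f_D + f_C = 0.454.
Mass balance: Σ fᵢ·δᵢ = δ_bulk ⇒ f_D·(-48.4) + f_C·(-36.3) = -45.7 − (-25.032) = -20.668
Substitute f_C = 0.454 − f_D:
f_D·(-48.4 − -36.3) = -20.668 − 0.454×(-36.3) = -4.188
f_D = -4.188 / -12.1 = 0.3461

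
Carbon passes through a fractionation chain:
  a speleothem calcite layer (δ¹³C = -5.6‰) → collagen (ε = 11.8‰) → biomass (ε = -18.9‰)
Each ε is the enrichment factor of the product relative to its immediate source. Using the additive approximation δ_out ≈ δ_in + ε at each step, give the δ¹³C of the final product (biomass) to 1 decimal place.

step 1: δ ≈ -5.6 + (11.8) = 6.2‰
step 2: δ ≈ 6.2 + (-18.9) = -12.7‰

-12.7‰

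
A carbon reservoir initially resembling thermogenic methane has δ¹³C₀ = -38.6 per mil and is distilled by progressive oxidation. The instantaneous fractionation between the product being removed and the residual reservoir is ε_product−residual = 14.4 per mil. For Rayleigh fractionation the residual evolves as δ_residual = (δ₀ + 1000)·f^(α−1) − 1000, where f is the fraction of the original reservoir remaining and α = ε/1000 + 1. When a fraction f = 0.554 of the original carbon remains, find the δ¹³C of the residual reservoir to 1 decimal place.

Rayleigh residual: δ_res = (δ₀ + 1000)·f^(α−1) − 1000
α = ε/1000 + 1 = 1.01440, so α − 1 = 0.01440
f^(α−1) = 0.554^(0.01440) = 0.991532
δ_res = (-38.6 + 1000) × 0.991532 − 1000 = 953.258 − 1000 = -46.74 per mil

-46.7 per mil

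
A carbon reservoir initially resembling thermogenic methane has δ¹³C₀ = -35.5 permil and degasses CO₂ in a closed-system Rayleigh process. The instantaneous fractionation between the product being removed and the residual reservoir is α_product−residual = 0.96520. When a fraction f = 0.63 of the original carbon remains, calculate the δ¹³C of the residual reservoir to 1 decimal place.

Rayleigh residual: δ_res = (δ₀ + 1000)·f^(α−1) − 1000
α − 1 = -0.03480
f^(α−1) = 0.63^(-0.03480) = 1.016209
δ_res = (-35.5 + 1000) × 1.016209 − 1000 = 980.133 − 1000 = -19.87 permil

-19.9 permil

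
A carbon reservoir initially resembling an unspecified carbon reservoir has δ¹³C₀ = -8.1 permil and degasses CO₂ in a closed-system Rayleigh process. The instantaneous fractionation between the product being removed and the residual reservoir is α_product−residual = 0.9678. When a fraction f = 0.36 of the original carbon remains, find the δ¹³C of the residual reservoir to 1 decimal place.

Rayleigh residual: δ_res = (δ₀ + 1000)·f^(α−1) − 1000
α − 1 = -0.03220
f^(α−1) = 0.36^(-0.03220) = 1.033444
δ_res = (-8.1 + 1000) × 1.033444 − 1000 = 1025.073 − 1000 = 25.07 permil

25.1 permil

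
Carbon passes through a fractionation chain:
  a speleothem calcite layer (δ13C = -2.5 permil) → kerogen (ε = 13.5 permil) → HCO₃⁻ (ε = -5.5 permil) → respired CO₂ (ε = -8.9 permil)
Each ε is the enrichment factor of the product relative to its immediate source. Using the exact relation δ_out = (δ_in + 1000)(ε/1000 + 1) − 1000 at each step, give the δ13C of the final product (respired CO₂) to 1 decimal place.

step 1: δ = (-2.50 + 1000)·(13.5/1000 + 1) − 1000 = 10.97 permil
step 2: δ = (10.97 + 1000)·(-5.5/1000 + 1) − 1000 = 5.41 permil
step 3: δ = (5.41 + 1000)·(-8.9/1000 + 1) − 1000 = -3.54 permil

-3.5 permil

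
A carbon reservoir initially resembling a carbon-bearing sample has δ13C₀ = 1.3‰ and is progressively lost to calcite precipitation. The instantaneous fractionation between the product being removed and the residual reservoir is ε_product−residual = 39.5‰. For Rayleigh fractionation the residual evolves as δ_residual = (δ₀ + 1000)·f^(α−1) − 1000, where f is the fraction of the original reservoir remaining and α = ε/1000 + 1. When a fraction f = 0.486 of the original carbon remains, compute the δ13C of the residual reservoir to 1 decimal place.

-26.8‰

Rayleigh residual: δ_res = (δ₀ + 1000)·f^(α−1) − 1000
α = ε/1000 + 1 = 1.03950, so α − 1 = 0.03950
f^(α−1) = 0.486^(0.03950) = 0.971901
δ_res = (1.3 + 1000) × 0.971901 − 1000 = 973.165 − 1000 = -26.84‰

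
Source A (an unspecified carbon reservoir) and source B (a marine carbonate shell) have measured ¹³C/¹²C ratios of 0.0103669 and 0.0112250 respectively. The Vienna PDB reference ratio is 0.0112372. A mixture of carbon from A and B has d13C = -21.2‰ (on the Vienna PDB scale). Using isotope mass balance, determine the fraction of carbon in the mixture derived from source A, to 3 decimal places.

0.263

δ_A = (0.0103669/0.0112372 − 1)×1000 = (0.922552 − 1)×1000 = -77.448‰
δ_B = (0.0112250/0.0112372 − 1)×1000 = (0.998914 − 1)×1000 = -1.086‰
f_A = (δ_mix − δ_B)/(δ_A − δ_B) = (-21.2 − (-1.086))/(-77.448 − (-1.086))
f_A = -20.114 / -76.362 = 0.2634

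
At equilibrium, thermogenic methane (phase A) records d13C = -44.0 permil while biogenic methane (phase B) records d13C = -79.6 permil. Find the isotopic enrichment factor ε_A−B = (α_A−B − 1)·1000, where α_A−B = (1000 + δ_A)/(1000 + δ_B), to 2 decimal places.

38.68 permil

α_A−B = (1000 + -44.0) / (1000 + -79.6) = 956.0 / 920.4 = 1.038679
ε_A−B = (1.038679 − 1) × 1000 = 38.679 permil
(The approximation ε ≈ δ_A − δ_B would give 35.6 permil.)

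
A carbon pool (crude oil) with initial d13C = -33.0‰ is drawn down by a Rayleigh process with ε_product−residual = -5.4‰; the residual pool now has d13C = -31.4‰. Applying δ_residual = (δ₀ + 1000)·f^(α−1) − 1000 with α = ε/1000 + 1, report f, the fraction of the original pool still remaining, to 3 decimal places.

0.736

α − 1 = ε/1000 = -0.0054
(δ_res + 1000)/(δ₀ + 1000) = (-31.4 + 1000)/(-33.0 + 1000) = 968.6/967.0 = 1.001655
f = 1.001655^(1/-0.0054) = exp(ln(1.001655)/-0.0054) = exp(0.00165/-0.0054)
f = exp(-0.3062) = 0.7363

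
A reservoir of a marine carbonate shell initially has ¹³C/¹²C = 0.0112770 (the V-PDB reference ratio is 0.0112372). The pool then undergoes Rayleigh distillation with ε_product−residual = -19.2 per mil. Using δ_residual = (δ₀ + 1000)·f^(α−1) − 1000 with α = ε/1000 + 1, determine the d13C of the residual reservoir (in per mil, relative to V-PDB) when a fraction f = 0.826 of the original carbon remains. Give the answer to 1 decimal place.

δ₀ = (0.0112770/0.0112372 − 1)×1000 = (1.003542 − 1)×1000 = 3.542 per mil
α − 1 = ε/1000 = -0.0192
f^(α−1) = 0.826^(-0.0192) = 1.003677
δ_res = (3.542 + 1000) × 1.003677 − 1000 = 1007.232 − 1000 = 7.23 per mil

7.2 per mil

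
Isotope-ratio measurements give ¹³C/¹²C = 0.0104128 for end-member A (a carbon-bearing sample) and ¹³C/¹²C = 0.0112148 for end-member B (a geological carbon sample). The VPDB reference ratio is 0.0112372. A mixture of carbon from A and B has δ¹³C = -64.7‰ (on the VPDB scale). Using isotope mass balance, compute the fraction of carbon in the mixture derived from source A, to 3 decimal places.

0.879

δ_A = (0.0104128/0.0112372 − 1)×1000 = (0.926637 − 1)×1000 = -73.363‰
δ_B = (0.0112148/0.0112372 − 1)×1000 = (0.998007 − 1)×1000 = -1.993‰
f_A = (δ_mix − δ_B)/(δ_A − δ_B) = (-64.7 − (-1.993))/(-73.363 − (-1.993))
f_A = -62.707 / -71.370 = 0.8786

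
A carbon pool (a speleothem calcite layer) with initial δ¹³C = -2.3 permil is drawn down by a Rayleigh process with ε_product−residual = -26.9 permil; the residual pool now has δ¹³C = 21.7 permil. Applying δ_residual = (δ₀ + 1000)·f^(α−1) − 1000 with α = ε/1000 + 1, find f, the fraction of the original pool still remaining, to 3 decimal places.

0.413

α − 1 = ε/1000 = -0.0269
(δ_res + 1000)/(δ₀ + 1000) = (21.7 + 1000)/(-2.3 + 1000) = 1021.7/997.7 = 1.024055
f = 1.024055^(1/-0.0269) = exp(ln(1.024055)/-0.0269) = exp(0.02377/-0.0269)
f = exp(-0.8837) = 0.4133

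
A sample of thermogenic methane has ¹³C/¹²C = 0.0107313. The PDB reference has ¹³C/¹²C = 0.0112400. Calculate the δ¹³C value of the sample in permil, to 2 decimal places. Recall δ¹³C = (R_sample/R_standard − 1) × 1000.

δ¹³C = (R_sample / R_standard − 1) × 1000
R_sample / R_standard = 0.0107313 / 0.0112400 = 0.954742
δ¹³C = (0.954742 − 1) × 1000 = -45.258 permil

-45.26 permil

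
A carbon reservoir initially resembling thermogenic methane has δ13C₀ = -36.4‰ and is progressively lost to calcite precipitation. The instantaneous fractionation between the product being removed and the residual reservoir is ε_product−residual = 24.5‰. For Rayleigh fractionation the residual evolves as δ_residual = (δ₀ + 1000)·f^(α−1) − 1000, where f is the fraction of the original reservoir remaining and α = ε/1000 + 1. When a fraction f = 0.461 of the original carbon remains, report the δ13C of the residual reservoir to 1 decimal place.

-54.5‰

Rayleigh residual: δ_res = (δ₀ + 1000)·f^(α−1) − 1000
α = ε/1000 + 1 = 1.02450, so α − 1 = 0.02450
f^(α−1) = 0.461^(0.02450) = 0.981207
δ_res = (-36.4 + 1000) × 0.981207 − 1000 = 945.491 − 1000 = -54.51‰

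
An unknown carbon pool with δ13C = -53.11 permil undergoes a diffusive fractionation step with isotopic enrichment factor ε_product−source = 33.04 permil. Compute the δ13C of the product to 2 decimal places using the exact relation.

Exactly, δ_product = (δ_source + 1000)·(ε/1000 + 1) − 1000.
δ_product = (-53.11 + 1000) × (33.04/1000 + 1) − 1000
δ_product = -21.825 permil

-21.82 permil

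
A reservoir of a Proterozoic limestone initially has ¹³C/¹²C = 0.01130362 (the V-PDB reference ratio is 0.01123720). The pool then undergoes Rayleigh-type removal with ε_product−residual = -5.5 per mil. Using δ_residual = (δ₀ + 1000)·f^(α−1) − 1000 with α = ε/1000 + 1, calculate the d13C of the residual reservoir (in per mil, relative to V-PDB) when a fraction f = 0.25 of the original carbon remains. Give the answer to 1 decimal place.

13.6 per mil

δ₀ = (0.01130362/0.01123720 − 1)×1000 = (1.005911 − 1)×1000 = 5.911 per mil
α − 1 = ε/1000 = -0.0055
f^(α−1) = 0.25^(-0.0055) = 1.007654
δ_res = (5.911 + 1000) × 1.007654 − 1000 = 1013.610 − 1000 = 13.61 per mil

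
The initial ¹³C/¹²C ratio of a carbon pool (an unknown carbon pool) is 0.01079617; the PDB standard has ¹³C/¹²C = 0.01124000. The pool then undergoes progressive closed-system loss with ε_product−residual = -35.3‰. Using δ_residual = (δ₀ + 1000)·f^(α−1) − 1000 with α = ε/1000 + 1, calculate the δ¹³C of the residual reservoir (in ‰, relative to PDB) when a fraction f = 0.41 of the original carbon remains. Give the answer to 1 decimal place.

-8.8‰

δ₀ = (0.01079617/0.01124000 − 1)×1000 = (0.960513 − 1)×1000 = -39.487‰
α − 1 = ε/1000 = -0.0353
f^(α−1) = 0.41^(-0.0353) = 1.031974
δ_res = (-39.487 + 1000) × 1.031974 − 1000 = 991.225 − 1000 = -8.78‰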